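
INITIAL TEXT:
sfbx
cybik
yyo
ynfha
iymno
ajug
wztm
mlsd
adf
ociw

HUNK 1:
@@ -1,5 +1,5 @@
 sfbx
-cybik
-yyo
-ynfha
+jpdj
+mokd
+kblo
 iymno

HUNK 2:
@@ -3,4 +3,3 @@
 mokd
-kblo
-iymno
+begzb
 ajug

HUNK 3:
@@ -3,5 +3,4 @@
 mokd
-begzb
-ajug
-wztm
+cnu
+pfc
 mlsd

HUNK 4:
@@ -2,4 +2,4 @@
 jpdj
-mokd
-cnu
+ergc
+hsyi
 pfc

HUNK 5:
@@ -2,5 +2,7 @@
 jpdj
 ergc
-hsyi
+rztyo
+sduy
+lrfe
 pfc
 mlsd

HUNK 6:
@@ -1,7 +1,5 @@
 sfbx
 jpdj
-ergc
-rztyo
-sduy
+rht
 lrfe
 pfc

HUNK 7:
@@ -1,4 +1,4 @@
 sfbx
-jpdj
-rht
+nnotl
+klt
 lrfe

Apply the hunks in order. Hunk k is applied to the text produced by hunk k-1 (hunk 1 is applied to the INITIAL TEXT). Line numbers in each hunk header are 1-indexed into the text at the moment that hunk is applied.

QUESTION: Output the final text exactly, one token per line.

Answer: sfbx
nnotl
klt
lrfe
pfc
mlsd
adf
ociw

Derivation:
Hunk 1: at line 1 remove [cybik,yyo,ynfha] add [jpdj,mokd,kblo] -> 10 lines: sfbx jpdj mokd kblo iymno ajug wztm mlsd adf ociw
Hunk 2: at line 3 remove [kblo,iymno] add [begzb] -> 9 lines: sfbx jpdj mokd begzb ajug wztm mlsd adf ociw
Hunk 3: at line 3 remove [begzb,ajug,wztm] add [cnu,pfc] -> 8 lines: sfbx jpdj mokd cnu pfc mlsd adf ociw
Hunk 4: at line 2 remove [mokd,cnu] add [ergc,hsyi] -> 8 lines: sfbx jpdj ergc hsyi pfc mlsd adf ociw
Hunk 5: at line 2 remove [hsyi] add [rztyo,sduy,lrfe] -> 10 lines: sfbx jpdj ergc rztyo sduy lrfe pfc mlsd adf ociw
Hunk 6: at line 1 remove [ergc,rztyo,sduy] add [rht] -> 8 lines: sfbx jpdj rht lrfe pfc mlsd adf ociw
Hunk 7: at line 1 remove [jpdj,rht] add [nnotl,klt] -> 8 lines: sfbx nnotl klt lrfe pfc mlsd adf ociw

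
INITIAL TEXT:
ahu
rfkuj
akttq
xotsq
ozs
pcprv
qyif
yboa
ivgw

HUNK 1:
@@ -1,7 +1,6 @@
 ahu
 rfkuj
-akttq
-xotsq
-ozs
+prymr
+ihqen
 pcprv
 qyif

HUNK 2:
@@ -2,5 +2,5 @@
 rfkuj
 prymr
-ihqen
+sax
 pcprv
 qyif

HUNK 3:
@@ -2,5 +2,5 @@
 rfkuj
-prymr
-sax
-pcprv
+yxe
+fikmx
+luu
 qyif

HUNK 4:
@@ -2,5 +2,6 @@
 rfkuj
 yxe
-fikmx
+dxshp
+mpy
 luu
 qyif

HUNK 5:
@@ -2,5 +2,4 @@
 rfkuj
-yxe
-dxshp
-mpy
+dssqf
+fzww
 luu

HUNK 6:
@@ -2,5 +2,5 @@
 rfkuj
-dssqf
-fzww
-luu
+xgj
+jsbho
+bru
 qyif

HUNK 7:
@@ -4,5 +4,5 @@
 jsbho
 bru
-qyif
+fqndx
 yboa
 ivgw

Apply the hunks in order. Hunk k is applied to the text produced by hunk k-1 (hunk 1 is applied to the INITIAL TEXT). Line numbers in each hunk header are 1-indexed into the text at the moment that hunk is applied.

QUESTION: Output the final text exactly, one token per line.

Hunk 1: at line 1 remove [akttq,xotsq,ozs] add [prymr,ihqen] -> 8 lines: ahu rfkuj prymr ihqen pcprv qyif yboa ivgw
Hunk 2: at line 2 remove [ihqen] add [sax] -> 8 lines: ahu rfkuj prymr sax pcprv qyif yboa ivgw
Hunk 3: at line 2 remove [prymr,sax,pcprv] add [yxe,fikmx,luu] -> 8 lines: ahu rfkuj yxe fikmx luu qyif yboa ivgw
Hunk 4: at line 2 remove [fikmx] add [dxshp,mpy] -> 9 lines: ahu rfkuj yxe dxshp mpy luu qyif yboa ivgw
Hunk 5: at line 2 remove [yxe,dxshp,mpy] add [dssqf,fzww] -> 8 lines: ahu rfkuj dssqf fzww luu qyif yboa ivgw
Hunk 6: at line 2 remove [dssqf,fzww,luu] add [xgj,jsbho,bru] -> 8 lines: ahu rfkuj xgj jsbho bru qyif yboa ivgw
Hunk 7: at line 4 remove [qyif] add [fqndx] -> 8 lines: ahu rfkuj xgj jsbho bru fqndx yboa ivgw

Answer: ahu
rfkuj
xgj
jsbho
bru
fqndx
yboa
ivgw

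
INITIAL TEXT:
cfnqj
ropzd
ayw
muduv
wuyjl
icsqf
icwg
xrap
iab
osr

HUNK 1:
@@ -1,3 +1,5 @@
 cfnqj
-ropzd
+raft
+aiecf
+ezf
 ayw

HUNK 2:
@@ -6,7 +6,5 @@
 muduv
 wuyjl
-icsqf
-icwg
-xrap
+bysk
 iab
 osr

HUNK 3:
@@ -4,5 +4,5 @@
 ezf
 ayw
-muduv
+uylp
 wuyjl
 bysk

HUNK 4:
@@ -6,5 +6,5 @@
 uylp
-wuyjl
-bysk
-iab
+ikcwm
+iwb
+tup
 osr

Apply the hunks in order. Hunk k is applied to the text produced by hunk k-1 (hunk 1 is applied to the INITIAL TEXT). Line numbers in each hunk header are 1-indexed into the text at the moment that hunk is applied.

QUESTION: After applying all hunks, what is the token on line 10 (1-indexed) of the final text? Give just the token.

Answer: osr

Derivation:
Hunk 1: at line 1 remove [ropzd] add [raft,aiecf,ezf] -> 12 lines: cfnqj raft aiecf ezf ayw muduv wuyjl icsqf icwg xrap iab osr
Hunk 2: at line 6 remove [icsqf,icwg,xrap] add [bysk] -> 10 lines: cfnqj raft aiecf ezf ayw muduv wuyjl bysk iab osr
Hunk 3: at line 4 remove [muduv] add [uylp] -> 10 lines: cfnqj raft aiecf ezf ayw uylp wuyjl bysk iab osr
Hunk 4: at line 6 remove [wuyjl,bysk,iab] add [ikcwm,iwb,tup] -> 10 lines: cfnqj raft aiecf ezf ayw uylp ikcwm iwb tup osr
Final line 10: osr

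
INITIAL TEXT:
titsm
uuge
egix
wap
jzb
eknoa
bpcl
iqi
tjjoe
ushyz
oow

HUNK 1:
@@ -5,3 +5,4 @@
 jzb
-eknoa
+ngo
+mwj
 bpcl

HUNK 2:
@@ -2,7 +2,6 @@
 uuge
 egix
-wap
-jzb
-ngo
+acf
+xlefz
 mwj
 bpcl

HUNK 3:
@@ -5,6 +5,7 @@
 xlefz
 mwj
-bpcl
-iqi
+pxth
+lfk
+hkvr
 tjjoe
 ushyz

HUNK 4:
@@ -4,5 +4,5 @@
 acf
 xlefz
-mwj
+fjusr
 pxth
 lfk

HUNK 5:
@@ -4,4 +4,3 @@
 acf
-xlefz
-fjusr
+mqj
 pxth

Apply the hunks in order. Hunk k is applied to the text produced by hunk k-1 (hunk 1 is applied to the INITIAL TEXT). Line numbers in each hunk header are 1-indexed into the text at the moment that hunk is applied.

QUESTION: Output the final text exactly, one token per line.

Answer: titsm
uuge
egix
acf
mqj
pxth
lfk
hkvr
tjjoe
ushyz
oow

Derivation:
Hunk 1: at line 5 remove [eknoa] add [ngo,mwj] -> 12 lines: titsm uuge egix wap jzb ngo mwj bpcl iqi tjjoe ushyz oow
Hunk 2: at line 2 remove [wap,jzb,ngo] add [acf,xlefz] -> 11 lines: titsm uuge egix acf xlefz mwj bpcl iqi tjjoe ushyz oow
Hunk 3: at line 5 remove [bpcl,iqi] add [pxth,lfk,hkvr] -> 12 lines: titsm uuge egix acf xlefz mwj pxth lfk hkvr tjjoe ushyz oow
Hunk 4: at line 4 remove [mwj] add [fjusr] -> 12 lines: titsm uuge egix acf xlefz fjusr pxth lfk hkvr tjjoe ushyz oow
Hunk 5: at line 4 remove [xlefz,fjusr] add [mqj] -> 11 lines: titsm uuge egix acf mqj pxth lfk hkvr tjjoe ushyz oow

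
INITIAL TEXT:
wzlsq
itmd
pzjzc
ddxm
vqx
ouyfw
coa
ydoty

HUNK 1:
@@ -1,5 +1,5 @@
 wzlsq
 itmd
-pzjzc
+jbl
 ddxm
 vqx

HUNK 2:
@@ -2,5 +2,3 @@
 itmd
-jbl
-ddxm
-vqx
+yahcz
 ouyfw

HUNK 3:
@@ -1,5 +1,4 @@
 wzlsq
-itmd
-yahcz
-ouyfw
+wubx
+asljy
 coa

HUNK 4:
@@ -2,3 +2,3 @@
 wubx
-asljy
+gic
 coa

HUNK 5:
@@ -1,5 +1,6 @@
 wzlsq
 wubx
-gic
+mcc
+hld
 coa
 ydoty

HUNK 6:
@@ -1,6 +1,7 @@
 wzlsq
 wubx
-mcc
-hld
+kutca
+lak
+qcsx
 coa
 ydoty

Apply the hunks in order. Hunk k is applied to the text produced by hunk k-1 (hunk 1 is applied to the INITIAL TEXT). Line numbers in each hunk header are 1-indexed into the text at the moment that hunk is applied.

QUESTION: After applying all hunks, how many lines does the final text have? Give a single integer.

Hunk 1: at line 1 remove [pzjzc] add [jbl] -> 8 lines: wzlsq itmd jbl ddxm vqx ouyfw coa ydoty
Hunk 2: at line 2 remove [jbl,ddxm,vqx] add [yahcz] -> 6 lines: wzlsq itmd yahcz ouyfw coa ydoty
Hunk 3: at line 1 remove [itmd,yahcz,ouyfw] add [wubx,asljy] -> 5 lines: wzlsq wubx asljy coa ydoty
Hunk 4: at line 2 remove [asljy] add [gic] -> 5 lines: wzlsq wubx gic coa ydoty
Hunk 5: at line 1 remove [gic] add [mcc,hld] -> 6 lines: wzlsq wubx mcc hld coa ydoty
Hunk 6: at line 1 remove [mcc,hld] add [kutca,lak,qcsx] -> 7 lines: wzlsq wubx kutca lak qcsx coa ydoty
Final line count: 7

Answer: 7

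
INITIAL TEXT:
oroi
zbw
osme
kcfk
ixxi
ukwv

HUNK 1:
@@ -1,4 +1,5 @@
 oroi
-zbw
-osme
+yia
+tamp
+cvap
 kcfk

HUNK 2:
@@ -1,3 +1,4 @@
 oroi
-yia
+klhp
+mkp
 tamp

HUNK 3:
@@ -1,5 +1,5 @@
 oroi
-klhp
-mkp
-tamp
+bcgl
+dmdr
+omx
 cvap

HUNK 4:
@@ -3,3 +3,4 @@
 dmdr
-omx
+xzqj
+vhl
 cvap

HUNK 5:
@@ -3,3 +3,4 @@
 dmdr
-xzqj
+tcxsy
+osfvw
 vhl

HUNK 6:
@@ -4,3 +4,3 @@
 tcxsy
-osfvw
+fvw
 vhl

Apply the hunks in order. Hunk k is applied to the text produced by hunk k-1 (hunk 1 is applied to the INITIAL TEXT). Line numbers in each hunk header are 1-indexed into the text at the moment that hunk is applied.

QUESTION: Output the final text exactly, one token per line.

Hunk 1: at line 1 remove [zbw,osme] add [yia,tamp,cvap] -> 7 lines: oroi yia tamp cvap kcfk ixxi ukwv
Hunk 2: at line 1 remove [yia] add [klhp,mkp] -> 8 lines: oroi klhp mkp tamp cvap kcfk ixxi ukwv
Hunk 3: at line 1 remove [klhp,mkp,tamp] add [bcgl,dmdr,omx] -> 8 lines: oroi bcgl dmdr omx cvap kcfk ixxi ukwv
Hunk 4: at line 3 remove [omx] add [xzqj,vhl] -> 9 lines: oroi bcgl dmdr xzqj vhl cvap kcfk ixxi ukwv
Hunk 5: at line 3 remove [xzqj] add [tcxsy,osfvw] -> 10 lines: oroi bcgl dmdr tcxsy osfvw vhl cvap kcfk ixxi ukwv
Hunk 6: at line 4 remove [osfvw] add [fvw] -> 10 lines: oroi bcgl dmdr tcxsy fvw vhl cvap kcfk ixxi ukwv

Answer: oroi
bcgl
dmdr
tcxsy
fvw
vhl
cvap
kcfk
ixxi
ukwv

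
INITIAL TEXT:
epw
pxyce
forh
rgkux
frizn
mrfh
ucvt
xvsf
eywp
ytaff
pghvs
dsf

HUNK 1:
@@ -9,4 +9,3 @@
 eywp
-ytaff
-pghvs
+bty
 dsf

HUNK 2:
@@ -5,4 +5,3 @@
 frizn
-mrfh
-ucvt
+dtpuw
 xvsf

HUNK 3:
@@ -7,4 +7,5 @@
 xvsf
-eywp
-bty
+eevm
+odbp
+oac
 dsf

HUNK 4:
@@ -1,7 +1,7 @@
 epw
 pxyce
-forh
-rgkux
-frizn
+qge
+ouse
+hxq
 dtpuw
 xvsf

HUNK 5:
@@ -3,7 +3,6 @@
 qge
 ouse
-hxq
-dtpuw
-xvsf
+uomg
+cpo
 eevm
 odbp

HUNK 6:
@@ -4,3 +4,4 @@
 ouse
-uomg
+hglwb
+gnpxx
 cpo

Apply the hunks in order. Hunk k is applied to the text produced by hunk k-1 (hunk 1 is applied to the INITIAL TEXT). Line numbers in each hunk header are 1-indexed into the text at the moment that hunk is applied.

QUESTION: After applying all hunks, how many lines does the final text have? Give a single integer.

Answer: 11

Derivation:
Hunk 1: at line 9 remove [ytaff,pghvs] add [bty] -> 11 lines: epw pxyce forh rgkux frizn mrfh ucvt xvsf eywp bty dsf
Hunk 2: at line 5 remove [mrfh,ucvt] add [dtpuw] -> 10 lines: epw pxyce forh rgkux frizn dtpuw xvsf eywp bty dsf
Hunk 3: at line 7 remove [eywp,bty] add [eevm,odbp,oac] -> 11 lines: epw pxyce forh rgkux frizn dtpuw xvsf eevm odbp oac dsf
Hunk 4: at line 1 remove [forh,rgkux,frizn] add [qge,ouse,hxq] -> 11 lines: epw pxyce qge ouse hxq dtpuw xvsf eevm odbp oac dsf
Hunk 5: at line 3 remove [hxq,dtpuw,xvsf] add [uomg,cpo] -> 10 lines: epw pxyce qge ouse uomg cpo eevm odbp oac dsf
Hunk 6: at line 4 remove [uomg] add [hglwb,gnpxx] -> 11 lines: epw pxyce qge ouse hglwb gnpxx cpo eevm odbp oac dsf
Final line count: 11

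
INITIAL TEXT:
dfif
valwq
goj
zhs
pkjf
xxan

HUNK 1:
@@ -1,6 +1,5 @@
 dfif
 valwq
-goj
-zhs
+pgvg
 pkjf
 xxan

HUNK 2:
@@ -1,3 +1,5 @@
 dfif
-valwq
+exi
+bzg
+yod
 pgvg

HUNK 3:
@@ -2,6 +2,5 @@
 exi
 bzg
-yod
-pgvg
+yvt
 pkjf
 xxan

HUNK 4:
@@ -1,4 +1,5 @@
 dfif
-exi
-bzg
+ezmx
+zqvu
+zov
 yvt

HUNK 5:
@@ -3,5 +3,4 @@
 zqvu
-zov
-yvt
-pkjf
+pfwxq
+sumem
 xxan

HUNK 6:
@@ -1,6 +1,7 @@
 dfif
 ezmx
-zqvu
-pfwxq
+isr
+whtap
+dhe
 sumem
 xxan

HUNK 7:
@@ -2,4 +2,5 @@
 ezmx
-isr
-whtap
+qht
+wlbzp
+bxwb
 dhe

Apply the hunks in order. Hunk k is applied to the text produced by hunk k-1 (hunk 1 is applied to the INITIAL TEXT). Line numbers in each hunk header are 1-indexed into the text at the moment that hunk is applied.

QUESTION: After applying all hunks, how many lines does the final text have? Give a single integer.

Answer: 8

Derivation:
Hunk 1: at line 1 remove [goj,zhs] add [pgvg] -> 5 lines: dfif valwq pgvg pkjf xxan
Hunk 2: at line 1 remove [valwq] add [exi,bzg,yod] -> 7 lines: dfif exi bzg yod pgvg pkjf xxan
Hunk 3: at line 2 remove [yod,pgvg] add [yvt] -> 6 lines: dfif exi bzg yvt pkjf xxan
Hunk 4: at line 1 remove [exi,bzg] add [ezmx,zqvu,zov] -> 7 lines: dfif ezmx zqvu zov yvt pkjf xxan
Hunk 5: at line 3 remove [zov,yvt,pkjf] add [pfwxq,sumem] -> 6 lines: dfif ezmx zqvu pfwxq sumem xxan
Hunk 6: at line 1 remove [zqvu,pfwxq] add [isr,whtap,dhe] -> 7 lines: dfif ezmx isr whtap dhe sumem xxan
Hunk 7: at line 2 remove [isr,whtap] add [qht,wlbzp,bxwb] -> 8 lines: dfif ezmx qht wlbzp bxwb dhe sumem xxan
Final line count: 8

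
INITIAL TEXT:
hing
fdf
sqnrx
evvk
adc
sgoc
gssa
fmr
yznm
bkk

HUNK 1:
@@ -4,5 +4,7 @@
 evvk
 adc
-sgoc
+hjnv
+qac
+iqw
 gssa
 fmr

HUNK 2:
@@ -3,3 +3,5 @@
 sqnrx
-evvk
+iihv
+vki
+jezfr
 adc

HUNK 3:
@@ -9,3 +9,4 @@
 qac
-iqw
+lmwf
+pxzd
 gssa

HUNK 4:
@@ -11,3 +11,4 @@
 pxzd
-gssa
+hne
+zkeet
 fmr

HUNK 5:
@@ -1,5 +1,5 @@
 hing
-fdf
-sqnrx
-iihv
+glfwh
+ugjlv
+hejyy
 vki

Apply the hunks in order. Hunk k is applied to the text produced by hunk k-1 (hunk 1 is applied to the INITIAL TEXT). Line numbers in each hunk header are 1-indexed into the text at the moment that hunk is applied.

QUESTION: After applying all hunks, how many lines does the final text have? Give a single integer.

Hunk 1: at line 4 remove [sgoc] add [hjnv,qac,iqw] -> 12 lines: hing fdf sqnrx evvk adc hjnv qac iqw gssa fmr yznm bkk
Hunk 2: at line 3 remove [evvk] add [iihv,vki,jezfr] -> 14 lines: hing fdf sqnrx iihv vki jezfr adc hjnv qac iqw gssa fmr yznm bkk
Hunk 3: at line 9 remove [iqw] add [lmwf,pxzd] -> 15 lines: hing fdf sqnrx iihv vki jezfr adc hjnv qac lmwf pxzd gssa fmr yznm bkk
Hunk 4: at line 11 remove [gssa] add [hne,zkeet] -> 16 lines: hing fdf sqnrx iihv vki jezfr adc hjnv qac lmwf pxzd hne zkeet fmr yznm bkk
Hunk 5: at line 1 remove [fdf,sqnrx,iihv] add [glfwh,ugjlv,hejyy] -> 16 lines: hing glfwh ugjlv hejyy vki jezfr adc hjnv qac lmwf pxzd hne zkeet fmr yznm bkk
Final line count: 16

Answer: 16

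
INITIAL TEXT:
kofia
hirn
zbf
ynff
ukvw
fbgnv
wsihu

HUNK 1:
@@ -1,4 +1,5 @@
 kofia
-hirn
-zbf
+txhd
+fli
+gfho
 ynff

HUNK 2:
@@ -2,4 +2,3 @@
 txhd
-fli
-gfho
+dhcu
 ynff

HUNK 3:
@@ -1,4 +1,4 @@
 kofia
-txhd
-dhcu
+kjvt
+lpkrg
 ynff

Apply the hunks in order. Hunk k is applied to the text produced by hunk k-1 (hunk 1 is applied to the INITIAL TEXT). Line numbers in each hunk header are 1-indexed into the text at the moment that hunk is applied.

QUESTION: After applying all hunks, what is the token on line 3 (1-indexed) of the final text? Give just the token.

Answer: lpkrg

Derivation:
Hunk 1: at line 1 remove [hirn,zbf] add [txhd,fli,gfho] -> 8 lines: kofia txhd fli gfho ynff ukvw fbgnv wsihu
Hunk 2: at line 2 remove [fli,gfho] add [dhcu] -> 7 lines: kofia txhd dhcu ynff ukvw fbgnv wsihu
Hunk 3: at line 1 remove [txhd,dhcu] add [kjvt,lpkrg] -> 7 lines: kofia kjvt lpkrg ynff ukvw fbgnv wsihu
Final line 3: lpkrg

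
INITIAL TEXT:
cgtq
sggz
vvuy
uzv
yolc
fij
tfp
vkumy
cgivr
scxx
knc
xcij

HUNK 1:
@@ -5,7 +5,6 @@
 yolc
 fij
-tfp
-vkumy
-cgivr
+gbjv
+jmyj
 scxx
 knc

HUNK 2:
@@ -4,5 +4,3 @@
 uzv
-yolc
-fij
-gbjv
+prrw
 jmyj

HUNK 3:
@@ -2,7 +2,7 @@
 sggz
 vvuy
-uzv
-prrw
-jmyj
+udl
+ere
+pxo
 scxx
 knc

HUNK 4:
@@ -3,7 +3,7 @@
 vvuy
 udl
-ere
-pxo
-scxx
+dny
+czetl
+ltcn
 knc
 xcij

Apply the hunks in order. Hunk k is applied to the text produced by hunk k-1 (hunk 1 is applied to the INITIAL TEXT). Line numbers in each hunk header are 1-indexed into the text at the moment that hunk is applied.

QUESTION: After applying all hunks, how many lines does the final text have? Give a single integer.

Hunk 1: at line 5 remove [tfp,vkumy,cgivr] add [gbjv,jmyj] -> 11 lines: cgtq sggz vvuy uzv yolc fij gbjv jmyj scxx knc xcij
Hunk 2: at line 4 remove [yolc,fij,gbjv] add [prrw] -> 9 lines: cgtq sggz vvuy uzv prrw jmyj scxx knc xcij
Hunk 3: at line 2 remove [uzv,prrw,jmyj] add [udl,ere,pxo] -> 9 lines: cgtq sggz vvuy udl ere pxo scxx knc xcij
Hunk 4: at line 3 remove [ere,pxo,scxx] add [dny,czetl,ltcn] -> 9 lines: cgtq sggz vvuy udl dny czetl ltcn knc xcij
Final line count: 9

Answer: 9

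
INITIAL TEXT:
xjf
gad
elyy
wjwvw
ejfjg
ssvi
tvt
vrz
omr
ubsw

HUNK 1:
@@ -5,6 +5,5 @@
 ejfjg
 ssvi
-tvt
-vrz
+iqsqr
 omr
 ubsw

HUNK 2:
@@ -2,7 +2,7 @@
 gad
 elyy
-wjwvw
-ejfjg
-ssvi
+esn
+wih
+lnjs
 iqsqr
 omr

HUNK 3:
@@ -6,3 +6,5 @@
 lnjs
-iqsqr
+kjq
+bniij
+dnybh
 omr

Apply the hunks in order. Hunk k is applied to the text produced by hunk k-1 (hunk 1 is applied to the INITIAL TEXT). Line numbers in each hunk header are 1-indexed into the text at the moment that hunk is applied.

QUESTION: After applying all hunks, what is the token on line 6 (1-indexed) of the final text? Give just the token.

Hunk 1: at line 5 remove [tvt,vrz] add [iqsqr] -> 9 lines: xjf gad elyy wjwvw ejfjg ssvi iqsqr omr ubsw
Hunk 2: at line 2 remove [wjwvw,ejfjg,ssvi] add [esn,wih,lnjs] -> 9 lines: xjf gad elyy esn wih lnjs iqsqr omr ubsw
Hunk 3: at line 6 remove [iqsqr] add [kjq,bniij,dnybh] -> 11 lines: xjf gad elyy esn wih lnjs kjq bniij dnybh omr ubsw
Final line 6: lnjs

Answer: lnjs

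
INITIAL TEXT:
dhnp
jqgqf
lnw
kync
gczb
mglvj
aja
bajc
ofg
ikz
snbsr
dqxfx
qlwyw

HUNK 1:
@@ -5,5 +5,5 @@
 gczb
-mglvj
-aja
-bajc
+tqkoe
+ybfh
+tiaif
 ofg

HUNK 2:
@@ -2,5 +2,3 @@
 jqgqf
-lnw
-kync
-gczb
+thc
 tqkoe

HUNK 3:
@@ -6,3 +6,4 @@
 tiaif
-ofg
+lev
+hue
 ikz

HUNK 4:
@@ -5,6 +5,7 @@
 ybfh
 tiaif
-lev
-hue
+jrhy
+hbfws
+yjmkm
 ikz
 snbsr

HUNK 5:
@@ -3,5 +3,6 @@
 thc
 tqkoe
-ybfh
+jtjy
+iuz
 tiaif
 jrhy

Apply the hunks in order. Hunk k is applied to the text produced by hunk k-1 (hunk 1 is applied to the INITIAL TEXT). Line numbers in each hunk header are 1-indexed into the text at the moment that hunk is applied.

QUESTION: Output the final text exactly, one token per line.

Hunk 1: at line 5 remove [mglvj,aja,bajc] add [tqkoe,ybfh,tiaif] -> 13 lines: dhnp jqgqf lnw kync gczb tqkoe ybfh tiaif ofg ikz snbsr dqxfx qlwyw
Hunk 2: at line 2 remove [lnw,kync,gczb] add [thc] -> 11 lines: dhnp jqgqf thc tqkoe ybfh tiaif ofg ikz snbsr dqxfx qlwyw
Hunk 3: at line 6 remove [ofg] add [lev,hue] -> 12 lines: dhnp jqgqf thc tqkoe ybfh tiaif lev hue ikz snbsr dqxfx qlwyw
Hunk 4: at line 5 remove [lev,hue] add [jrhy,hbfws,yjmkm] -> 13 lines: dhnp jqgqf thc tqkoe ybfh tiaif jrhy hbfws yjmkm ikz snbsr dqxfx qlwyw
Hunk 5: at line 3 remove [ybfh] add [jtjy,iuz] -> 14 lines: dhnp jqgqf thc tqkoe jtjy iuz tiaif jrhy hbfws yjmkm ikz snbsr dqxfx qlwyw

Answer: dhnp
jqgqf
thc
tqkoe
jtjy
iuz
tiaif
jrhy
hbfws
yjmkm
ikz
snbsr
dqxfx
qlwyw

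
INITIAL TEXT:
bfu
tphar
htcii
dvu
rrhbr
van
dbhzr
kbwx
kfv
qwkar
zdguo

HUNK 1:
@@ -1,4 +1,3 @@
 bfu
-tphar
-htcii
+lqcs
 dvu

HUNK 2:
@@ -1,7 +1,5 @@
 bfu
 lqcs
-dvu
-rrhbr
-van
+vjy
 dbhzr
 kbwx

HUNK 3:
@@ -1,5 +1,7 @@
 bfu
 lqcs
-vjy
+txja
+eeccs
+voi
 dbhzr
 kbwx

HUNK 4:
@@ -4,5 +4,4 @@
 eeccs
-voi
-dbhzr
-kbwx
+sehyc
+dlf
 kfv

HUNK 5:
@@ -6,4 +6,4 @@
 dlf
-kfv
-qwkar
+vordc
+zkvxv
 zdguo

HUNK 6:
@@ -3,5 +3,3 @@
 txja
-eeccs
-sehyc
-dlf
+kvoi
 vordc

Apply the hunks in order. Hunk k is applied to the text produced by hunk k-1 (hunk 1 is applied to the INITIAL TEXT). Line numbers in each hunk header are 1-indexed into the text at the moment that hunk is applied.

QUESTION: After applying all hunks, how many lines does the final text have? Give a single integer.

Answer: 7

Derivation:
Hunk 1: at line 1 remove [tphar,htcii] add [lqcs] -> 10 lines: bfu lqcs dvu rrhbr van dbhzr kbwx kfv qwkar zdguo
Hunk 2: at line 1 remove [dvu,rrhbr,van] add [vjy] -> 8 lines: bfu lqcs vjy dbhzr kbwx kfv qwkar zdguo
Hunk 3: at line 1 remove [vjy] add [txja,eeccs,voi] -> 10 lines: bfu lqcs txja eeccs voi dbhzr kbwx kfv qwkar zdguo
Hunk 4: at line 4 remove [voi,dbhzr,kbwx] add [sehyc,dlf] -> 9 lines: bfu lqcs txja eeccs sehyc dlf kfv qwkar zdguo
Hunk 5: at line 6 remove [kfv,qwkar] add [vordc,zkvxv] -> 9 lines: bfu lqcs txja eeccs sehyc dlf vordc zkvxv zdguo
Hunk 6: at line 3 remove [eeccs,sehyc,dlf] add [kvoi] -> 7 lines: bfu lqcs txja kvoi vordc zkvxv zdguo
Final line count: 7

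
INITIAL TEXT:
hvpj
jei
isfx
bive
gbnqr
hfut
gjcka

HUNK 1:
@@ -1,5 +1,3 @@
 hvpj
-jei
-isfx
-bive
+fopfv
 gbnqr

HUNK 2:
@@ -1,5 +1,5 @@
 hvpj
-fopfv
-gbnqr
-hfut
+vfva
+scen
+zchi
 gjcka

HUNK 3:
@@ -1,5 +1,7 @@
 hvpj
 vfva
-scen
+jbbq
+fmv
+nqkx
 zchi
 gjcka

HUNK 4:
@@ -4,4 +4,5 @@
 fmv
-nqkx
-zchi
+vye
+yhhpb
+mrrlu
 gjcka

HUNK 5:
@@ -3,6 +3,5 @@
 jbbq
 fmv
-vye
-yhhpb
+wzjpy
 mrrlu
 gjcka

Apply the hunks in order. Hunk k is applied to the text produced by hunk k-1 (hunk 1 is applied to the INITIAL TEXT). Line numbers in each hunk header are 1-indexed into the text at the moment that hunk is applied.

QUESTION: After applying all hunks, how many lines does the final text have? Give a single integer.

Hunk 1: at line 1 remove [jei,isfx,bive] add [fopfv] -> 5 lines: hvpj fopfv gbnqr hfut gjcka
Hunk 2: at line 1 remove [fopfv,gbnqr,hfut] add [vfva,scen,zchi] -> 5 lines: hvpj vfva scen zchi gjcka
Hunk 3: at line 1 remove [scen] add [jbbq,fmv,nqkx] -> 7 lines: hvpj vfva jbbq fmv nqkx zchi gjcka
Hunk 4: at line 4 remove [nqkx,zchi] add [vye,yhhpb,mrrlu] -> 8 lines: hvpj vfva jbbq fmv vye yhhpb mrrlu gjcka
Hunk 5: at line 3 remove [vye,yhhpb] add [wzjpy] -> 7 lines: hvpj vfva jbbq fmv wzjpy mrrlu gjcka
Final line count: 7

Answer: 7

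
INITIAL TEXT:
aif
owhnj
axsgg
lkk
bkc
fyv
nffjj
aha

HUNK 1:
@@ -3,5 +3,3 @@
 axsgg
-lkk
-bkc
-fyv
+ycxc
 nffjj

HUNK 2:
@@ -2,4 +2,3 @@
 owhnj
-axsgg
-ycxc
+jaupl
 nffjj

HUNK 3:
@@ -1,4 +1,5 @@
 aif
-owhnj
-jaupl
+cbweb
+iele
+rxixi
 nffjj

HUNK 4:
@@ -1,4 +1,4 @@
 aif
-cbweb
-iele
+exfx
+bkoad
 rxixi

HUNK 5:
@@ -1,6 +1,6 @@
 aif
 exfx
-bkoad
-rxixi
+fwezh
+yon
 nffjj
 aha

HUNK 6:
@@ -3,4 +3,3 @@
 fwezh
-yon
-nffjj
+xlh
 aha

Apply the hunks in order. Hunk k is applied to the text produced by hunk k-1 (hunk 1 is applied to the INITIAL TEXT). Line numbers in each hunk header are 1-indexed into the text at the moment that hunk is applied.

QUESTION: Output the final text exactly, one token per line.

Hunk 1: at line 3 remove [lkk,bkc,fyv] add [ycxc] -> 6 lines: aif owhnj axsgg ycxc nffjj aha
Hunk 2: at line 2 remove [axsgg,ycxc] add [jaupl] -> 5 lines: aif owhnj jaupl nffjj aha
Hunk 3: at line 1 remove [owhnj,jaupl] add [cbweb,iele,rxixi] -> 6 lines: aif cbweb iele rxixi nffjj aha
Hunk 4: at line 1 remove [cbweb,iele] add [exfx,bkoad] -> 6 lines: aif exfx bkoad rxixi nffjj aha
Hunk 5: at line 1 remove [bkoad,rxixi] add [fwezh,yon] -> 6 lines: aif exfx fwezh yon nffjj aha
Hunk 6: at line 3 remove [yon,nffjj] add [xlh] -> 5 lines: aif exfx fwezh xlh aha

Answer: aif
exfx
fwezh
xlh
aha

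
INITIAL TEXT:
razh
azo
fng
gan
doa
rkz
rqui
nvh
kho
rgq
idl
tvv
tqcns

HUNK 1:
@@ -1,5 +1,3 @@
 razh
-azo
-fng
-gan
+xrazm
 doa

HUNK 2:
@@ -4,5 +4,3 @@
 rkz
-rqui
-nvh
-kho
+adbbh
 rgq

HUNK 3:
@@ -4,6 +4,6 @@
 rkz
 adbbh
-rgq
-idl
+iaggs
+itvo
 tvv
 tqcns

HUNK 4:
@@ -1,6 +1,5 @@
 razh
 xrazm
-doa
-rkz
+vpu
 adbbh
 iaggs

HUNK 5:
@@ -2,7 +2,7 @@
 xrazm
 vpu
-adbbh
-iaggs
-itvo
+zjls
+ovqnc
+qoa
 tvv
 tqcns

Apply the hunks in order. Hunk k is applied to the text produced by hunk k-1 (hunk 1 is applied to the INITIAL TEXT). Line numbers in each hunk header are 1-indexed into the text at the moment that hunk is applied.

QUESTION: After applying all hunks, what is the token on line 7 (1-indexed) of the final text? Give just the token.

Hunk 1: at line 1 remove [azo,fng,gan] add [xrazm] -> 11 lines: razh xrazm doa rkz rqui nvh kho rgq idl tvv tqcns
Hunk 2: at line 4 remove [rqui,nvh,kho] add [adbbh] -> 9 lines: razh xrazm doa rkz adbbh rgq idl tvv tqcns
Hunk 3: at line 4 remove [rgq,idl] add [iaggs,itvo] -> 9 lines: razh xrazm doa rkz adbbh iaggs itvo tvv tqcns
Hunk 4: at line 1 remove [doa,rkz] add [vpu] -> 8 lines: razh xrazm vpu adbbh iaggs itvo tvv tqcns
Hunk 5: at line 2 remove [adbbh,iaggs,itvo] add [zjls,ovqnc,qoa] -> 8 lines: razh xrazm vpu zjls ovqnc qoa tvv tqcns
Final line 7: tvv

Answer: tvv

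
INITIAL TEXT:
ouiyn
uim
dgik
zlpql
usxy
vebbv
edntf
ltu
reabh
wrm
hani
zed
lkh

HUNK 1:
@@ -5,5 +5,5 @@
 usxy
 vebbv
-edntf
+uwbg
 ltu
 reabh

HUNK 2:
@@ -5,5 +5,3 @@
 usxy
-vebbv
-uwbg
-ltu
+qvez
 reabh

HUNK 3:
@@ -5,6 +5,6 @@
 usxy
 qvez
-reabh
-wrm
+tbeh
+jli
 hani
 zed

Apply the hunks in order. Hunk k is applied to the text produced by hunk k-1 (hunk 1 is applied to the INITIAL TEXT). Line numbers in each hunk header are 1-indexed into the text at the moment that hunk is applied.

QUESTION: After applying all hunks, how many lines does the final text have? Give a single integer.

Answer: 11

Derivation:
Hunk 1: at line 5 remove [edntf] add [uwbg] -> 13 lines: ouiyn uim dgik zlpql usxy vebbv uwbg ltu reabh wrm hani zed lkh
Hunk 2: at line 5 remove [vebbv,uwbg,ltu] add [qvez] -> 11 lines: ouiyn uim dgik zlpql usxy qvez reabh wrm hani zed lkh
Hunk 3: at line 5 remove [reabh,wrm] add [tbeh,jli] -> 11 lines: ouiyn uim dgik zlpql usxy qvez tbeh jli hani zed lkh
Final line count: 11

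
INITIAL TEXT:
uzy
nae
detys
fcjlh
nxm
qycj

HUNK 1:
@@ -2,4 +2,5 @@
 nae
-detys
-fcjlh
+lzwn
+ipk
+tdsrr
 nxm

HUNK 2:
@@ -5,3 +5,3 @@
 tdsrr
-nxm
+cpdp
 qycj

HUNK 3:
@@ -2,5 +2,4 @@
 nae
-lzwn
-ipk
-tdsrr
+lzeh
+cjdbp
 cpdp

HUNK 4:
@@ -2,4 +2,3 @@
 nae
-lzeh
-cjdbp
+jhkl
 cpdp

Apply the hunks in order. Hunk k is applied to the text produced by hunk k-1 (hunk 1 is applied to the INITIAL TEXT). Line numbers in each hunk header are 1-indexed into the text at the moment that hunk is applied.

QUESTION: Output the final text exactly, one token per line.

Hunk 1: at line 2 remove [detys,fcjlh] add [lzwn,ipk,tdsrr] -> 7 lines: uzy nae lzwn ipk tdsrr nxm qycj
Hunk 2: at line 5 remove [nxm] add [cpdp] -> 7 lines: uzy nae lzwn ipk tdsrr cpdp qycj
Hunk 3: at line 2 remove [lzwn,ipk,tdsrr] add [lzeh,cjdbp] -> 6 lines: uzy nae lzeh cjdbp cpdp qycj
Hunk 4: at line 2 remove [lzeh,cjdbp] add [jhkl] -> 5 lines: uzy nae jhkl cpdp qycj

Answer: uzy
nae
jhkl
cpdp
qycj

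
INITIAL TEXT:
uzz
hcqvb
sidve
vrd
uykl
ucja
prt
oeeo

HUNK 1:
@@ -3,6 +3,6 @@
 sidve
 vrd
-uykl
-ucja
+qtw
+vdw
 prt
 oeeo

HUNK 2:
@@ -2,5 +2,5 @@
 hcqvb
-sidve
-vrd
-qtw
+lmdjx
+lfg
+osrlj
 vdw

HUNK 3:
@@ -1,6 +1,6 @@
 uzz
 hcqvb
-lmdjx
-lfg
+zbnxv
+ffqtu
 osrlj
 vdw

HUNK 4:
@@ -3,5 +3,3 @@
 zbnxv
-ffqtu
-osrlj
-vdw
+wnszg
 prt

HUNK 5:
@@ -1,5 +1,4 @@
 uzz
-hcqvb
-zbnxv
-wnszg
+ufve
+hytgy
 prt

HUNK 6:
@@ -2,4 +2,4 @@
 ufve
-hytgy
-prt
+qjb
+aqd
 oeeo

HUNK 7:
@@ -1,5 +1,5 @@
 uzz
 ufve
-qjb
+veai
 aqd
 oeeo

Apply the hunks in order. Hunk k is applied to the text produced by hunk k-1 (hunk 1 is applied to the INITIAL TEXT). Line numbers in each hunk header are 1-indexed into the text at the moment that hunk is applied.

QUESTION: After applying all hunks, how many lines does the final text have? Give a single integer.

Hunk 1: at line 3 remove [uykl,ucja] add [qtw,vdw] -> 8 lines: uzz hcqvb sidve vrd qtw vdw prt oeeo
Hunk 2: at line 2 remove [sidve,vrd,qtw] add [lmdjx,lfg,osrlj] -> 8 lines: uzz hcqvb lmdjx lfg osrlj vdw prt oeeo
Hunk 3: at line 1 remove [lmdjx,lfg] add [zbnxv,ffqtu] -> 8 lines: uzz hcqvb zbnxv ffqtu osrlj vdw prt oeeo
Hunk 4: at line 3 remove [ffqtu,osrlj,vdw] add [wnszg] -> 6 lines: uzz hcqvb zbnxv wnszg prt oeeo
Hunk 5: at line 1 remove [hcqvb,zbnxv,wnszg] add [ufve,hytgy] -> 5 lines: uzz ufve hytgy prt oeeo
Hunk 6: at line 2 remove [hytgy,prt] add [qjb,aqd] -> 5 lines: uzz ufve qjb aqd oeeo
Hunk 7: at line 1 remove [qjb] add [veai] -> 5 lines: uzz ufve veai aqd oeeo
Final line count: 5

Answer: 5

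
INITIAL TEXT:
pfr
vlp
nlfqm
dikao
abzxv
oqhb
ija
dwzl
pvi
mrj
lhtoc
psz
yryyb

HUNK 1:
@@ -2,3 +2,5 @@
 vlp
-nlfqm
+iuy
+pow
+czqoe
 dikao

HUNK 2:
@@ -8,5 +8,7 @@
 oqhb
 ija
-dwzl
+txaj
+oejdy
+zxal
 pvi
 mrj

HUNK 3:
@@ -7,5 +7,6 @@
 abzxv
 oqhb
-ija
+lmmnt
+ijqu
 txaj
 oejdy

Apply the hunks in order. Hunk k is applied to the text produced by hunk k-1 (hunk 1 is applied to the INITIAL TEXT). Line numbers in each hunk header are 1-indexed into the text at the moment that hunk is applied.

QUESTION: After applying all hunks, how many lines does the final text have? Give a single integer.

Answer: 18

Derivation:
Hunk 1: at line 2 remove [nlfqm] add [iuy,pow,czqoe] -> 15 lines: pfr vlp iuy pow czqoe dikao abzxv oqhb ija dwzl pvi mrj lhtoc psz yryyb
Hunk 2: at line 8 remove [dwzl] add [txaj,oejdy,zxal] -> 17 lines: pfr vlp iuy pow czqoe dikao abzxv oqhb ija txaj oejdy zxal pvi mrj lhtoc psz yryyb
Hunk 3: at line 7 remove [ija] add [lmmnt,ijqu] -> 18 lines: pfr vlp iuy pow czqoe dikao abzxv oqhb lmmnt ijqu txaj oejdy zxal pvi mrj lhtoc psz yryyb
Final line count: 18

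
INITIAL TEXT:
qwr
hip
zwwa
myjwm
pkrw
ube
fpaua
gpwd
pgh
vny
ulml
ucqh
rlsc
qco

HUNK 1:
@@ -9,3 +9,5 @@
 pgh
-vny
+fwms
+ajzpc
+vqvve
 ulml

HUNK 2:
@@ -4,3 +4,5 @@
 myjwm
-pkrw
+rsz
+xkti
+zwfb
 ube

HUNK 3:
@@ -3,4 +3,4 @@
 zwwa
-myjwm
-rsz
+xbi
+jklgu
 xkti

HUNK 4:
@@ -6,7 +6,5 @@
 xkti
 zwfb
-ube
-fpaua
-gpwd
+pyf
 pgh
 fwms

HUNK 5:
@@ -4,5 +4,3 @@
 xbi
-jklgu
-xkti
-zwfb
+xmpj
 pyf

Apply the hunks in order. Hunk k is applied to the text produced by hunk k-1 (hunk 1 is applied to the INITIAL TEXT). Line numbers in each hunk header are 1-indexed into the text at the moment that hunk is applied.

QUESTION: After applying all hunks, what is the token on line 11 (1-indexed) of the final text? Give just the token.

Hunk 1: at line 9 remove [vny] add [fwms,ajzpc,vqvve] -> 16 lines: qwr hip zwwa myjwm pkrw ube fpaua gpwd pgh fwms ajzpc vqvve ulml ucqh rlsc qco
Hunk 2: at line 4 remove [pkrw] add [rsz,xkti,zwfb] -> 18 lines: qwr hip zwwa myjwm rsz xkti zwfb ube fpaua gpwd pgh fwms ajzpc vqvve ulml ucqh rlsc qco
Hunk 3: at line 3 remove [myjwm,rsz] add [xbi,jklgu] -> 18 lines: qwr hip zwwa xbi jklgu xkti zwfb ube fpaua gpwd pgh fwms ajzpc vqvve ulml ucqh rlsc qco
Hunk 4: at line 6 remove [ube,fpaua,gpwd] add [pyf] -> 16 lines: qwr hip zwwa xbi jklgu xkti zwfb pyf pgh fwms ajzpc vqvve ulml ucqh rlsc qco
Hunk 5: at line 4 remove [jklgu,xkti,zwfb] add [xmpj] -> 14 lines: qwr hip zwwa xbi xmpj pyf pgh fwms ajzpc vqvve ulml ucqh rlsc qco
Final line 11: ulml

Answer: ulml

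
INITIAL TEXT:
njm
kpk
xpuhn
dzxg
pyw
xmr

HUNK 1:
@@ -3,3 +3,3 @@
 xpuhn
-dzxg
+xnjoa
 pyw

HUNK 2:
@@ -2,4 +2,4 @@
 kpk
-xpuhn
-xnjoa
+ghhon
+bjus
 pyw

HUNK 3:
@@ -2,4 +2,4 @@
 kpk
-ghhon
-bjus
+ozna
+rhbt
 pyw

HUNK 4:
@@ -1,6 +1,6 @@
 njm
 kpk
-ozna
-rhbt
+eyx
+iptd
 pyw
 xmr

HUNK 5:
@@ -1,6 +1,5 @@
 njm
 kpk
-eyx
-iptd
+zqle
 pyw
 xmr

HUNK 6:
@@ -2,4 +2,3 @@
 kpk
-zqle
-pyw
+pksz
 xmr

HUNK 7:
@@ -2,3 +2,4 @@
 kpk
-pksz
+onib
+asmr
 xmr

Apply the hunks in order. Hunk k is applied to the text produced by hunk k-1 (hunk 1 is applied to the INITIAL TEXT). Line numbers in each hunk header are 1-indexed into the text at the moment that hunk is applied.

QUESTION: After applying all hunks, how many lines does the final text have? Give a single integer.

Answer: 5

Derivation:
Hunk 1: at line 3 remove [dzxg] add [xnjoa] -> 6 lines: njm kpk xpuhn xnjoa pyw xmr
Hunk 2: at line 2 remove [xpuhn,xnjoa] add [ghhon,bjus] -> 6 lines: njm kpk ghhon bjus pyw xmr
Hunk 3: at line 2 remove [ghhon,bjus] add [ozna,rhbt] -> 6 lines: njm kpk ozna rhbt pyw xmr
Hunk 4: at line 1 remove [ozna,rhbt] add [eyx,iptd] -> 6 lines: njm kpk eyx iptd pyw xmr
Hunk 5: at line 1 remove [eyx,iptd] add [zqle] -> 5 lines: njm kpk zqle pyw xmr
Hunk 6: at line 2 remove [zqle,pyw] add [pksz] -> 4 lines: njm kpk pksz xmr
Hunk 7: at line 2 remove [pksz] add [onib,asmr] -> 5 lines: njm kpk onib asmr xmr
Final line count: 5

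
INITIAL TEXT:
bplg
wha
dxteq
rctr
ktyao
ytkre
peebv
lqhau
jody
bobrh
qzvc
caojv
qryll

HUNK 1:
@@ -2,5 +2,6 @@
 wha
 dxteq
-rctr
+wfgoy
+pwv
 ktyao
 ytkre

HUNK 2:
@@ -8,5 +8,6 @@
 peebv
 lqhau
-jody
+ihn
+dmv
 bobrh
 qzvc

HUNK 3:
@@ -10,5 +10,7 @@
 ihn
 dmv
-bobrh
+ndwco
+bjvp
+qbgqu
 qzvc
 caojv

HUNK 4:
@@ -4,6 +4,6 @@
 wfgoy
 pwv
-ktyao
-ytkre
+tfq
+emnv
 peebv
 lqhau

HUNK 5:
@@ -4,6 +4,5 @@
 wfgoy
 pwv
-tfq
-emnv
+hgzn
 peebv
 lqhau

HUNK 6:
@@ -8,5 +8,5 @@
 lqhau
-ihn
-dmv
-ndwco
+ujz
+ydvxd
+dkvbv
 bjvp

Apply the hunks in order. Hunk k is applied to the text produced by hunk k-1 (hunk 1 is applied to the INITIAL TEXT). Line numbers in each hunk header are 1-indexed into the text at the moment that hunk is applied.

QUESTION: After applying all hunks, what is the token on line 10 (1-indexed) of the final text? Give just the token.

Hunk 1: at line 2 remove [rctr] add [wfgoy,pwv] -> 14 lines: bplg wha dxteq wfgoy pwv ktyao ytkre peebv lqhau jody bobrh qzvc caojv qryll
Hunk 2: at line 8 remove [jody] add [ihn,dmv] -> 15 lines: bplg wha dxteq wfgoy pwv ktyao ytkre peebv lqhau ihn dmv bobrh qzvc caojv qryll
Hunk 3: at line 10 remove [bobrh] add [ndwco,bjvp,qbgqu] -> 17 lines: bplg wha dxteq wfgoy pwv ktyao ytkre peebv lqhau ihn dmv ndwco bjvp qbgqu qzvc caojv qryll
Hunk 4: at line 4 remove [ktyao,ytkre] add [tfq,emnv] -> 17 lines: bplg wha dxteq wfgoy pwv tfq emnv peebv lqhau ihn dmv ndwco bjvp qbgqu qzvc caojv qryll
Hunk 5: at line 4 remove [tfq,emnv] add [hgzn] -> 16 lines: bplg wha dxteq wfgoy pwv hgzn peebv lqhau ihn dmv ndwco bjvp qbgqu qzvc caojv qryll
Hunk 6: at line 8 remove [ihn,dmv,ndwco] add [ujz,ydvxd,dkvbv] -> 16 lines: bplg wha dxteq wfgoy pwv hgzn peebv lqhau ujz ydvxd dkvbv bjvp qbgqu qzvc caojv qryll
Final line 10: ydvxd

Answer: ydvxd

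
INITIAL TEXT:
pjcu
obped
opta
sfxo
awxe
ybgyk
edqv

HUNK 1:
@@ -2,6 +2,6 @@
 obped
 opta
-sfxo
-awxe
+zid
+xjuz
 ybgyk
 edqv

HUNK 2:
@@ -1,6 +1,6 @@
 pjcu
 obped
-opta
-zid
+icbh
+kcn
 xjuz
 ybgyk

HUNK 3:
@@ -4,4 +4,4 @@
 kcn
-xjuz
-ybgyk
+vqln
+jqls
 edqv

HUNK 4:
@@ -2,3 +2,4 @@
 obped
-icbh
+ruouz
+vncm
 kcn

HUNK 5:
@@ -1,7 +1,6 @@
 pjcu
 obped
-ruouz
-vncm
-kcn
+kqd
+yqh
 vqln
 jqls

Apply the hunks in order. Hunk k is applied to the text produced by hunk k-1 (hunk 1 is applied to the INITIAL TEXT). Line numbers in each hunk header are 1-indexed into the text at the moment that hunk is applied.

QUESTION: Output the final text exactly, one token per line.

Answer: pjcu
obped
kqd
yqh
vqln
jqls
edqv

Derivation:
Hunk 1: at line 2 remove [sfxo,awxe] add [zid,xjuz] -> 7 lines: pjcu obped opta zid xjuz ybgyk edqv
Hunk 2: at line 1 remove [opta,zid] add [icbh,kcn] -> 7 lines: pjcu obped icbh kcn xjuz ybgyk edqv
Hunk 3: at line 4 remove [xjuz,ybgyk] add [vqln,jqls] -> 7 lines: pjcu obped icbh kcn vqln jqls edqv
Hunk 4: at line 2 remove [icbh] add [ruouz,vncm] -> 8 lines: pjcu obped ruouz vncm kcn vqln jqls edqv
Hunk 5: at line 1 remove [ruouz,vncm,kcn] add [kqd,yqh] -> 7 lines: pjcu obped kqd yqh vqln jqls edqv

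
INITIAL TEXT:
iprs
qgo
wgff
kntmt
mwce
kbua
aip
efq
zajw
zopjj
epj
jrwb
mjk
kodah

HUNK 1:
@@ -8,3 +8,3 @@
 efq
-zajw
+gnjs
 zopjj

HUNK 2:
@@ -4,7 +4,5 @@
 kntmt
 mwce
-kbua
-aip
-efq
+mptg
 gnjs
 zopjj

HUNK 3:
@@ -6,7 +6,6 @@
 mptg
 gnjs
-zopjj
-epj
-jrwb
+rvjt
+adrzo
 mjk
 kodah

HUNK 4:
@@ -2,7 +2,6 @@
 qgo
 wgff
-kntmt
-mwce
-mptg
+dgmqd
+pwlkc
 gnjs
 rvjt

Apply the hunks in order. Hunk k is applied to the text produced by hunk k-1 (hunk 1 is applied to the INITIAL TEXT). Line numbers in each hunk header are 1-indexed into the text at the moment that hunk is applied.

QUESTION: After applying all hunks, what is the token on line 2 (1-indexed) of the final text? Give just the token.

Hunk 1: at line 8 remove [zajw] add [gnjs] -> 14 lines: iprs qgo wgff kntmt mwce kbua aip efq gnjs zopjj epj jrwb mjk kodah
Hunk 2: at line 4 remove [kbua,aip,efq] add [mptg] -> 12 lines: iprs qgo wgff kntmt mwce mptg gnjs zopjj epj jrwb mjk kodah
Hunk 3: at line 6 remove [zopjj,epj,jrwb] add [rvjt,adrzo] -> 11 lines: iprs qgo wgff kntmt mwce mptg gnjs rvjt adrzo mjk kodah
Hunk 4: at line 2 remove [kntmt,mwce,mptg] add [dgmqd,pwlkc] -> 10 lines: iprs qgo wgff dgmqd pwlkc gnjs rvjt adrzo mjk kodah
Final line 2: qgo

Answer: qgo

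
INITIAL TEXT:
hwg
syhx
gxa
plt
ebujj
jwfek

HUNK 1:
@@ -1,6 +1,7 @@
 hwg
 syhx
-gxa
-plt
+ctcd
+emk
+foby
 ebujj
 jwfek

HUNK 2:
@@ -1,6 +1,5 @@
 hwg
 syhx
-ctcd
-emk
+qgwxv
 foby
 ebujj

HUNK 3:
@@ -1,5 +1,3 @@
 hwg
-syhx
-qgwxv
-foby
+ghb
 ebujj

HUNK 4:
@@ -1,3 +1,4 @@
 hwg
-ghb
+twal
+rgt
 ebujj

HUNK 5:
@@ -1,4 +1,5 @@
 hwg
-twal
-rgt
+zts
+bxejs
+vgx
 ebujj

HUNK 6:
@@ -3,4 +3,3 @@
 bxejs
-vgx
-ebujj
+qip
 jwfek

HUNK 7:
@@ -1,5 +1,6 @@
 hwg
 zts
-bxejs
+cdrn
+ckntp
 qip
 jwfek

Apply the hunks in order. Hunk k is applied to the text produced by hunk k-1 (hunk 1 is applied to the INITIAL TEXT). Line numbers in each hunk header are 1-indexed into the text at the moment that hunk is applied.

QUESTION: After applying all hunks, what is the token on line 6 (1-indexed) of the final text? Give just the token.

Hunk 1: at line 1 remove [gxa,plt] add [ctcd,emk,foby] -> 7 lines: hwg syhx ctcd emk foby ebujj jwfek
Hunk 2: at line 1 remove [ctcd,emk] add [qgwxv] -> 6 lines: hwg syhx qgwxv foby ebujj jwfek
Hunk 3: at line 1 remove [syhx,qgwxv,foby] add [ghb] -> 4 lines: hwg ghb ebujj jwfek
Hunk 4: at line 1 remove [ghb] add [twal,rgt] -> 5 lines: hwg twal rgt ebujj jwfek
Hunk 5: at line 1 remove [twal,rgt] add [zts,bxejs,vgx] -> 6 lines: hwg zts bxejs vgx ebujj jwfek
Hunk 6: at line 3 remove [vgx,ebujj] add [qip] -> 5 lines: hwg zts bxejs qip jwfek
Hunk 7: at line 1 remove [bxejs] add [cdrn,ckntp] -> 6 lines: hwg zts cdrn ckntp qip jwfek
Final line 6: jwfek

Answer: jwfek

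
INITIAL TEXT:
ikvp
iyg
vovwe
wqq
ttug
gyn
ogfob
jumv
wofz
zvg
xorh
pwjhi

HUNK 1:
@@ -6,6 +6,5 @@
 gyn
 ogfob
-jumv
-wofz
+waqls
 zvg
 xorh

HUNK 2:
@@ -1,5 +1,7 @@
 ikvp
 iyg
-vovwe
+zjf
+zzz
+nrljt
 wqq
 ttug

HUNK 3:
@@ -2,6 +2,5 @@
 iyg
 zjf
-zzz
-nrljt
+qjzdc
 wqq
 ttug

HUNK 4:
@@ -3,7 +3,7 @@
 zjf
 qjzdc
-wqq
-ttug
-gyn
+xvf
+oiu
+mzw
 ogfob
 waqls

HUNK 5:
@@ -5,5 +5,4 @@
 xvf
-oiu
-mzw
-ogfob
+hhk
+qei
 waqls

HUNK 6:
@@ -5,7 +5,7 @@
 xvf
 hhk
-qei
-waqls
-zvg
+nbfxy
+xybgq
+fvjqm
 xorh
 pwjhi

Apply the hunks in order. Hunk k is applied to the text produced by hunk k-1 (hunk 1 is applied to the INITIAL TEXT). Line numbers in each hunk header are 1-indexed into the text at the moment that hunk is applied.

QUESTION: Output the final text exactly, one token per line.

Answer: ikvp
iyg
zjf
qjzdc
xvf
hhk
nbfxy
xybgq
fvjqm
xorh
pwjhi

Derivation:
Hunk 1: at line 6 remove [jumv,wofz] add [waqls] -> 11 lines: ikvp iyg vovwe wqq ttug gyn ogfob waqls zvg xorh pwjhi
Hunk 2: at line 1 remove [vovwe] add [zjf,zzz,nrljt] -> 13 lines: ikvp iyg zjf zzz nrljt wqq ttug gyn ogfob waqls zvg xorh pwjhi
Hunk 3: at line 2 remove [zzz,nrljt] add [qjzdc] -> 12 lines: ikvp iyg zjf qjzdc wqq ttug gyn ogfob waqls zvg xorh pwjhi
Hunk 4: at line 3 remove [wqq,ttug,gyn] add [xvf,oiu,mzw] -> 12 lines: ikvp iyg zjf qjzdc xvf oiu mzw ogfob waqls zvg xorh pwjhi
Hunk 5: at line 5 remove [oiu,mzw,ogfob] add [hhk,qei] -> 11 lines: ikvp iyg zjf qjzdc xvf hhk qei waqls zvg xorh pwjhi
Hunk 6: at line 5 remove [qei,waqls,zvg] add [nbfxy,xybgq,fvjqm] -> 11 lines: ikvp iyg zjf qjzdc xvf hhk nbfxy xybgq fvjqm xorh pwjhi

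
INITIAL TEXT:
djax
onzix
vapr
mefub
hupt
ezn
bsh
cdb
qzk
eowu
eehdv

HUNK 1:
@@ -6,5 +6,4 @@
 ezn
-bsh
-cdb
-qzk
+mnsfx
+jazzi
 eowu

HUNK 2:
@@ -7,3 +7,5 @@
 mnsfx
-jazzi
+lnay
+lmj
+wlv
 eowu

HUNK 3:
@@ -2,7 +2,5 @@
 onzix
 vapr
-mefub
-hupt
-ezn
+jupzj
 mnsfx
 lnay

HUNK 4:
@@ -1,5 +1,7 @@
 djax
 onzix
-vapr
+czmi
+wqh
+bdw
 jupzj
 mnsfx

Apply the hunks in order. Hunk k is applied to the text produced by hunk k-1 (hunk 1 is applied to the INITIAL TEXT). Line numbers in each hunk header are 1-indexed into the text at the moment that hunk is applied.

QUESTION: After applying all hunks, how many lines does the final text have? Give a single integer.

Hunk 1: at line 6 remove [bsh,cdb,qzk] add [mnsfx,jazzi] -> 10 lines: djax onzix vapr mefub hupt ezn mnsfx jazzi eowu eehdv
Hunk 2: at line 7 remove [jazzi] add [lnay,lmj,wlv] -> 12 lines: djax onzix vapr mefub hupt ezn mnsfx lnay lmj wlv eowu eehdv
Hunk 3: at line 2 remove [mefub,hupt,ezn] add [jupzj] -> 10 lines: djax onzix vapr jupzj mnsfx lnay lmj wlv eowu eehdv
Hunk 4: at line 1 remove [vapr] add [czmi,wqh,bdw] -> 12 lines: djax onzix czmi wqh bdw jupzj mnsfx lnay lmj wlv eowu eehdv
Final line count: 12

Answer: 12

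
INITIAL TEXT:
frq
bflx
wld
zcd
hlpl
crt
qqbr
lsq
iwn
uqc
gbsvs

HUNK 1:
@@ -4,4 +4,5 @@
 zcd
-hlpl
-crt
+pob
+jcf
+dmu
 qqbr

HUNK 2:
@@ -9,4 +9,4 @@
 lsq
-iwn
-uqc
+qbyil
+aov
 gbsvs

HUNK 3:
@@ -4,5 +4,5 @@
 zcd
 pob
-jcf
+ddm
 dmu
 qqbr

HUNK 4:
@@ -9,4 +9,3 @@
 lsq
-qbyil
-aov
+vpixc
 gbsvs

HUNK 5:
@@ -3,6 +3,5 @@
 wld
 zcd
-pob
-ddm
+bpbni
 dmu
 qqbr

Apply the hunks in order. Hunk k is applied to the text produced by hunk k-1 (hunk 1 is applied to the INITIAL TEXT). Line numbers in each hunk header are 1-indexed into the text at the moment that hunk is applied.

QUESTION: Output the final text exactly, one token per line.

Hunk 1: at line 4 remove [hlpl,crt] add [pob,jcf,dmu] -> 12 lines: frq bflx wld zcd pob jcf dmu qqbr lsq iwn uqc gbsvs
Hunk 2: at line 9 remove [iwn,uqc] add [qbyil,aov] -> 12 lines: frq bflx wld zcd pob jcf dmu qqbr lsq qbyil aov gbsvs
Hunk 3: at line 4 remove [jcf] add [ddm] -> 12 lines: frq bflx wld zcd pob ddm dmu qqbr lsq qbyil aov gbsvs
Hunk 4: at line 9 remove [qbyil,aov] add [vpixc] -> 11 lines: frq bflx wld zcd pob ddm dmu qqbr lsq vpixc gbsvs
Hunk 5: at line 3 remove [pob,ddm] add [bpbni] -> 10 lines: frq bflx wld zcd bpbni dmu qqbr lsq vpixc gbsvs

Answer: frq
bflx
wld
zcd
bpbni
dmu
qqbr
lsq
vpixc
gbsvs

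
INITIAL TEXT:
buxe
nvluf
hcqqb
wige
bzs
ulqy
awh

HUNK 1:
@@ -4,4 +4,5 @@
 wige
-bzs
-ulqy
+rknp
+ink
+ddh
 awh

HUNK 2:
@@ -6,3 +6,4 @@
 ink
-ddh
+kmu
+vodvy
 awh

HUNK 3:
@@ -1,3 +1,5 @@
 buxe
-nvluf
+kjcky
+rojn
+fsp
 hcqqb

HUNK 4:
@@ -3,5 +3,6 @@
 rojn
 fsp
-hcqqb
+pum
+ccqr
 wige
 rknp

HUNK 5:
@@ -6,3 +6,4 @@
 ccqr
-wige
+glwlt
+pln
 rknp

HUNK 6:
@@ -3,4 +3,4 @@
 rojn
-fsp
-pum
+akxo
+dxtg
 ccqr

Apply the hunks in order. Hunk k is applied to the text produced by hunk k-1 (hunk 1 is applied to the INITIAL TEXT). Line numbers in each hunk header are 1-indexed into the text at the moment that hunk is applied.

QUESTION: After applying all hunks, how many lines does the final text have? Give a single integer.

Hunk 1: at line 4 remove [bzs,ulqy] add [rknp,ink,ddh] -> 8 lines: buxe nvluf hcqqb wige rknp ink ddh awh
Hunk 2: at line 6 remove [ddh] add [kmu,vodvy] -> 9 lines: buxe nvluf hcqqb wige rknp ink kmu vodvy awh
Hunk 3: at line 1 remove [nvluf] add [kjcky,rojn,fsp] -> 11 lines: buxe kjcky rojn fsp hcqqb wige rknp ink kmu vodvy awh
Hunk 4: at line 3 remove [hcqqb] add [pum,ccqr] -> 12 lines: buxe kjcky rojn fsp pum ccqr wige rknp ink kmu vodvy awh
Hunk 5: at line 6 remove [wige] add [glwlt,pln] -> 13 lines: buxe kjcky rojn fsp pum ccqr glwlt pln rknp ink kmu vodvy awh
Hunk 6: at line 3 remove [fsp,pum] add [akxo,dxtg] -> 13 lines: buxe kjcky rojn akxo dxtg ccqr glwlt pln rknp ink kmu vodvy awh
Final line count: 13

Answer: 13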